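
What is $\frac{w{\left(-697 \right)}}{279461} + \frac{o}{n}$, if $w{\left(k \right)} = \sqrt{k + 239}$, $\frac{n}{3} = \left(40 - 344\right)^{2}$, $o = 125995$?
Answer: $\frac{125995}{277248} + \frac{i \sqrt{458}}{279461} \approx 0.45445 + 7.6579 \cdot 10^{-5} i$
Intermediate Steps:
$n = 277248$ ($n = 3 \left(40 - 344\right)^{2} = 3 \left(-304\right)^{2} = 3 \cdot 92416 = 277248$)
$w{\left(k \right)} = \sqrt{239 + k}$
$\frac{w{\left(-697 \right)}}{279461} + \frac{o}{n} = \frac{\sqrt{239 - 697}}{279461} + \frac{125995}{277248} = \sqrt{-458} \cdot \frac{1}{279461} + 125995 \cdot \frac{1}{277248} = i \sqrt{458} \cdot \frac{1}{279461} + \frac{125995}{277248} = \frac{i \sqrt{458}}{279461} + \frac{125995}{277248} = \frac{125995}{277248} + \frac{i \sqrt{458}}{279461}$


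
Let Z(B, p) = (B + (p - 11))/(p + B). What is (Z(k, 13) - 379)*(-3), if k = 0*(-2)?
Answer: 14775/13 ≈ 1136.5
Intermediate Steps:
k = 0
Z(B, p) = (-11 + B + p)/(B + p) (Z(B, p) = (B + (-11 + p))/(B + p) = (-11 + B + p)/(B + p))
(Z(k, 13) - 379)*(-3) = ((-11 + 0 + 13)/(0 + 13) - 379)*(-3) = (2/13 - 379)*(-3) = -4925/13*(-3) = 14775/13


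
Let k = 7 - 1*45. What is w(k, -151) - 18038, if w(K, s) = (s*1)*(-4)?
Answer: -17434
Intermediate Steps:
k = -38 (k = 7 - 45 = -38)
w(K, s) = -4*s (w(K, s) = s*(-4) = -4*s)
w(k, -151) - 18038 = -4*(-151) - 18038 = 604 - 18038 = -17434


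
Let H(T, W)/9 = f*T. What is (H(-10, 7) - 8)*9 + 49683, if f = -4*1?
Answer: 52851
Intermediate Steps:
f = -4
H(T, W) = -36*T (H(T, W) = 9*(-4*T) = -36*T)
(H(-10, 7) - 8)*9 + 49683 = (-36*(-10) - 8)*9 + 49683 = (360 - 8)*9 + 49683 = 352*9 + 49683 = 3168 + 49683 = 52851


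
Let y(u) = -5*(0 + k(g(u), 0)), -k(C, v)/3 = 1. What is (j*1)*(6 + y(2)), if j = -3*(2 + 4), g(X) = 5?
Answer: -378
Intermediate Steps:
j = -18 (j = -3*6 = -18)
k(C, v) = -3 (k(C, v) = -3*1 = -3)
y(u) = 15 (y(u) = -5*(0 - 3) = -5*(-3) = 15)
(j*1)*(6 + y(2)) = (-18*1)*(6 + 15) = -18*21 = -378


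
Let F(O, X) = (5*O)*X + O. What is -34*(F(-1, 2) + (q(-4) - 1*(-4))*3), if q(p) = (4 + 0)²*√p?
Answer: -34 - 3264*I ≈ -34.0 - 3264.0*I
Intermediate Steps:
F(O, X) = O + 5*O*X (F(O, X) = 5*O*X + O = O + 5*O*X)
q(p) = 16*√p (q(p) = 4²*√p = 16*√p)
-34*(F(-1, 2) + (q(-4) - 1*(-4))*3) = -34*(-(1 + 5*2) + (16*√(-4) - 1*(-4))*3) = -34*(-(1 + 10) + (16*(2*I) + 4)*3) = -34*(-1*11 + (32*I + 4)*3) = -34*(-11 + (4 + 32*I)*3) = -34*(-11 + (12 + 96*I)) = -34*(1 + 96*I) = -34 - 3264*I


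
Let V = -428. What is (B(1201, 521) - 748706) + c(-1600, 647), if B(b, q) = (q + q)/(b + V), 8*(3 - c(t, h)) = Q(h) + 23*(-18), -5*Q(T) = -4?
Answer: -11574129031/15460 ≈ -7.4865e+5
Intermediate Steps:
Q(T) = ⅘ (Q(T) = -⅕*(-4) = ⅘)
c(t, h) = 1093/20 (c(t, h) = 3 - (⅘ + 23*(-18))/8 = 3 - (⅘ - 414)/8 = 3 - ⅛*(-2066/5) = 3 + 1033/20 = 1093/20)
B(b, q) = 2*q/(-428 + b) (B(b, q) = (q + q)/(b - 428) = (2*q)/(-428 + b) = 2*q/(-428 + b))
(B(1201, 521) - 748706) + c(-1600, 647) = (2*521/(-428 + 1201) - 748706) + 1093/20 = (2*521/773 - 748706) + 1093/20 = (2*521*(1/773) - 748706) + 1093/20 = (1042/773 - 748706) + 1093/20 = -578748696/773 + 1093/20 = -11574129031/15460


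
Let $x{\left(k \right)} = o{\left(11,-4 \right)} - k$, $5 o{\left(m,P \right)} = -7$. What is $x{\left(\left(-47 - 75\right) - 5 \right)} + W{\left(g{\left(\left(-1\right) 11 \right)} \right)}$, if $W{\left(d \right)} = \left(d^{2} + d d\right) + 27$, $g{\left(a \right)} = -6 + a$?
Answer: $\frac{3653}{5} \approx 730.6$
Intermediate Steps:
$o{\left(m,P \right)} = - \frac{7}{5}$ ($o{\left(m,P \right)} = \frac{1}{5} \left(-7\right) = - \frac{7}{5}$)
$x{\left(k \right)} = - \frac{7}{5} - k$
$W{\left(d \right)} = 27 + 2 d^{2}$ ($W{\left(d \right)} = \left(d^{2} + d^{2}\right) + 27 = 2 d^{2} + 27 = 27 + 2 d^{2}$)
$x{\left(\left(-47 - 75\right) - 5 \right)} + W{\left(g{\left(\left(-1\right) 11 \right)} \right)} = \left(- \frac{7}{5} - \left(\left(-47 - 75\right) - 5\right)\right) + \left(27 + 2 \left(-6 - 11\right)^{2}\right) = \left(- \frac{7}{5} - \left(-122 - 5\right)\right) + \left(27 + 2 \left(-6 - 11\right)^{2}\right) = \left(- \frac{7}{5} - -127\right) + \left(27 + 2 \left(-17\right)^{2}\right) = \left(- \frac{7}{5} + 127\right) + \left(27 + 2 \cdot 289\right) = \frac{628}{5} + \left(27 + 578\right) = \frac{628}{5} + 605 = \frac{3653}{5}$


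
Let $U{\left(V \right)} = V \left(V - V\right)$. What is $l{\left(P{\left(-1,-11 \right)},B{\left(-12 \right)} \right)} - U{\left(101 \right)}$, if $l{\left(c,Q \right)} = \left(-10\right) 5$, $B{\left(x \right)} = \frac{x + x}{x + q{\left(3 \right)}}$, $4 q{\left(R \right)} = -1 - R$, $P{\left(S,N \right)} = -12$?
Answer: $-50$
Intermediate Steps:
$q{\left(R \right)} = - \frac{1}{4} - \frac{R}{4}$ ($q{\left(R \right)} = \frac{-1 - R}{4} = - \frac{1}{4} - \frac{R}{4}$)
$U{\left(V \right)} = 0$ ($U{\left(V \right)} = V 0 = 0$)
$B{\left(x \right)} = \frac{2 x}{-1 + x}$ ($B{\left(x \right)} = \frac{x + x}{x - 1} = \frac{2 x}{x - 1} = \frac{2 x}{-1 + x}$)
$l{\left(c,Q \right)} = -50$
$l{\left(P{\left(-1,-11 \right)},B{\left(-12 \right)} \right)} - U{\left(101 \right)} = -50 - 0 = -50 + 0 = -50$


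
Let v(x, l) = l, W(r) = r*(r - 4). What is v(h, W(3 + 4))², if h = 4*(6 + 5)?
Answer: 441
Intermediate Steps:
h = 44 (h = 4*11 = 44)
W(r) = r*(-4 + r)
v(h, W(3 + 4))² = ((3 + 4)*(-4 + (3 + 4)))² = (7*(-4 + 7))² = (7*3)² = 21² = 441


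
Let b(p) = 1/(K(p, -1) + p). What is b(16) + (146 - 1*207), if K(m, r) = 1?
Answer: -1036/17 ≈ -60.941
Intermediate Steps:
b(p) = 1/(1 + p)
b(16) + (146 - 1*207) = 1/(1 + 16) + (146 - 1*207) = 1/17 + (146 - 207) = 1/17 - 61 = -1036/17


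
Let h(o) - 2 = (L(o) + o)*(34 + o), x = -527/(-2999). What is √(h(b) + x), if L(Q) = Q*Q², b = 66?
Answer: 5*√10345332444987/2999 ≈ 5362.5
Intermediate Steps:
L(Q) = Q³
x = 527/2999 (x = -527*(-1/2999) = 527/2999 ≈ 0.17573)
h(o) = 2 + (34 + o)*(o + o³) (h(o) = 2 + (o³ + o)*(34 + o) = 2 + (o + o³)*(34 + o) = 2 + (34 + o)*(o + o³))
√(h(b) + x) = √((2 + 66² + 66⁴ + 34*66 + 34*66³) + 527/2999) = √((2 + 4356 + 18974736 + 2244 + 34*287496) + 527/2999) = √((2 + 4356 + 18974736 + 2244 + 9774864) + 527/2999) = √(28756202 + 527/2999) = √(86239850325/2999) = 5*√10345332444987/2999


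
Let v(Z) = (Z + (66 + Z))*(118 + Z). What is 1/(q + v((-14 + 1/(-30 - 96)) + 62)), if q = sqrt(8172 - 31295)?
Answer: 1694267470350/45557055444749437 - 63011844*I*sqrt(23123)/45557055444749437 ≈ 3.719e-5 - 2.1032e-7*I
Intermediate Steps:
v(Z) = (66 + 2*Z)*(118 + Z)
q = I*sqrt(23123) (q = sqrt(-23123) = I*sqrt(23123) ≈ 152.06*I)
1/(q + v((-14 + 1/(-30 - 96)) + 62)) = 1/(I*sqrt(23123) + (7788 + 2*((-14 + 1/(-30 - 96)) + 62)**2 + 302*((-14 + 1/(-30 - 96)) + 62))) = 1/(I*sqrt(23123) + (7788 + 2*((-14 + 1/(-126)) + 62)**2 + 302*((-14 + 1/(-126)) + 62))) = 1/(I*sqrt(23123) + (7788 + 2*((-14 - 1/126) + 62)**2 + 302*((-14 - 1/126) + 62))) = 1/(I*sqrt(23123) + (7788 + 2*(-1765/126 + 62)**2 + 302*(-1765/126 + 62))) = 1/(I*sqrt(23123) + (7788 + 2*(6047/126)**2 + 302*(6047/126))) = 1/(I*sqrt(23123) + (7788 + 2*(36566209/15876) + 913097/63)) = 1/(I*sqrt(23123) + (7788 + 36566209/7938 + 913097/63)) = 1/(I*sqrt(23123) + 213437575/7938) = 1/(213437575/7938 + I*sqrt(23123))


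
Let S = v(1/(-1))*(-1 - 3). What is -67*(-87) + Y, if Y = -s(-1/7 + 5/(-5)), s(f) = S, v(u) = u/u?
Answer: 5833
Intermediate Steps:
v(u) = 1
S = -4 (S = 1*(-1 - 3) = 1*(-4) = -4)
s(f) = -4
Y = 4 (Y = -1*(-4) = 4)
-67*(-87) + Y = -67*(-87) + 4 = 5829 + 4 = 5833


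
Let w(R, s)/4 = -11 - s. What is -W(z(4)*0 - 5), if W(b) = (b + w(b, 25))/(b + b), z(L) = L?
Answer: -149/10 ≈ -14.900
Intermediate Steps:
w(R, s) = -44 - 4*s (w(R, s) = 4*(-11 - s) = -44 - 4*s)
W(b) = (-144 + b)/(2*b) (W(b) = (b + (-44 - 4*25))/(b + b) = (b + (-44 - 100))/((2*b)) = (b - 144)*(1/(2*b)) = (-144 + b)*(1/(2*b)) = (-144 + b)/(2*b))
-W(z(4)*0 - 5) = -(-144 + (4*0 - 5))/(2*(4*0 - 5)) = -(-144 + (0 - 5))/(2*(0 - 5)) = -(-144 - 5)/(2*(-5)) = -(-1)*(-149)/(2*5) = -1*149/10 = -149/10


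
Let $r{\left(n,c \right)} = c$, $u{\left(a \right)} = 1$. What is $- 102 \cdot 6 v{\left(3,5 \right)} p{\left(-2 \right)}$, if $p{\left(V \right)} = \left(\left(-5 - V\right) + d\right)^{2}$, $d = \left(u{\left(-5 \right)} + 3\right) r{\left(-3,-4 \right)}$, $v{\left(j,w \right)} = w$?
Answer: $-1104660$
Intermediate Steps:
$d = -16$ ($d = \left(1 + 3\right) \left(-4\right) = 4 \left(-4\right) = -16$)
$p{\left(V \right)} = \left(-21 - V\right)^{2}$ ($p{\left(V \right)} = \left(\left(-5 - V\right) - 16\right)^{2} = \left(-21 - V\right)^{2}$)
$- 102 \cdot 6 v{\left(3,5 \right)} p{\left(-2 \right)} = - 102 \cdot 6 \cdot 5 \left(21 - 2\right)^{2} = - 102 \cdot 30 \cdot 19^{2} = - 102 \cdot 30 \cdot 361 = \left(-102\right) 10830 = -1104660$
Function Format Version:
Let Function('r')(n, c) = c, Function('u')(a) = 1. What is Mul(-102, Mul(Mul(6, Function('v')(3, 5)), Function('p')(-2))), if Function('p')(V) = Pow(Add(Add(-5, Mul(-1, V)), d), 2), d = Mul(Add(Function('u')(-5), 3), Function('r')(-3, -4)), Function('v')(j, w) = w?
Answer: -1104660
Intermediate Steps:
d = -16 (d = Mul(Add(1, 3), -4) = Mul(4, -4) = -16)
Function('p')(V) = Pow(Add(-21, Mul(-1, V)), 2) (Function('p')(V) = Pow(Add(Add(-5, Mul(-1, V)), -16), 2) = Pow(Add(-21, Mul(-1, V)), 2))
Mul(-102, Mul(Mul(6, Function('v')(3, 5)), Function('p')(-2))) = Mul(-102, Mul(Mul(6, 5), Pow(Add(21, -2), 2))) = Mul(-102, Mul(30, Pow(19, 2))) = Mul(-102, Mul(30, 361)) = Mul(-102, 10830) = -1104660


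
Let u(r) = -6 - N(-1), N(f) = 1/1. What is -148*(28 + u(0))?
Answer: -3108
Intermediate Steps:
N(f) = 1
u(r) = -7 (u(r) = -6 - 1*1 = -6 - 1 = -7)
-148*(28 + u(0)) = -148*(28 - 7) = -148*21 = -3108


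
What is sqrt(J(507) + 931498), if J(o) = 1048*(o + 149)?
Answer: sqrt(1618986) ≈ 1272.4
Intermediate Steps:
J(o) = 156152 + 1048*o (J(o) = 1048*(149 + o) = 156152 + 1048*o)
sqrt(J(507) + 931498) = sqrt((156152 + 1048*507) + 931498) = sqrt((156152 + 531336) + 931498) = sqrt(687488 + 931498) = sqrt(1618986)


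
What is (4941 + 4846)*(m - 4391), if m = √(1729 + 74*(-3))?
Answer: -42974717 + 9787*√1507 ≈ -4.2595e+7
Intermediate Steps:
m = √1507 (m = √(1729 - 222) = √1507 ≈ 38.820)
(4941 + 4846)*(m - 4391) = (4941 + 4846)*(√1507 - 4391) = 9787*(-4391 + √1507) = -42974717 + 9787*√1507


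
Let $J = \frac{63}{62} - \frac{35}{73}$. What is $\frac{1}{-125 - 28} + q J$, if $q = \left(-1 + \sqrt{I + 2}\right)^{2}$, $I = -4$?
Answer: $- \frac{376163}{692478} - \frac{2429 i \sqrt{2}}{2263} \approx -0.54321 - 1.518 i$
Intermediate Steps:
$J = \frac{2429}{4526}$ ($J = 63 \cdot \frac{1}{62} - \frac{35}{73} = \frac{63}{62} - \frac{35}{73} = \frac{2429}{4526} \approx 0.53668$)
$q = \left(-1 + i \sqrt{2}\right)^{2}$ ($q = \left(-1 + \sqrt{-4 + 2}\right)^{2} = \left(-1 + \sqrt{-2}\right)^{2} = \left(-1 + i \sqrt{2}\right)^{2} \approx -1.0 - 2.8284 i$)
$\frac{1}{-125 - 28} + q J = \frac{1}{-125 - 28} + \left(1 - i \sqrt{2}\right)^{2} \cdot \frac{2429}{4526} = \frac{1}{-153} + \frac{2429 \left(1 - i \sqrt{2}\right)^{2}}{4526} = - \frac{1}{153} + \frac{2429 \left(1 - i \sqrt{2}\right)^{2}}{4526}$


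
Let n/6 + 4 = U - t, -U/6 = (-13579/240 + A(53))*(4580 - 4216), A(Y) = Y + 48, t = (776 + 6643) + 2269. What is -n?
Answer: 3201213/5 ≈ 6.4024e+5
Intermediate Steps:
t = 9688 (t = 7419 + 2269 = 9688)
A(Y) = 48 + Y
U = -970151/10 (U = -6*(-13579/240 + (48 + 53))*(4580 - 4216) = -6*(-13579*1/240 + 101)*364 = -6*(-13579/240 + 101)*364 = -10661*364/40 = -6*970151/60 = -970151/10 ≈ -97015.)
n = -3201213/5 (n = -24 + 6*(-970151/10 - 1*9688) = -24 + 6*(-970151/10 - 9688) = -24 + 6*(-1067031/10) = -24 - 3201093/5 = -3201213/5 ≈ -6.4024e+5)
-n = -1*(-3201213/5) = 3201213/5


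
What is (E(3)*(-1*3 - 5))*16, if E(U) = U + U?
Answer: -768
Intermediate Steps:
E(U) = 2*U
(E(3)*(-1*3 - 5))*16 = ((2*3)*(-1*3 - 5))*16 = (6*(-3 - 5))*16 = (6*(-8))*16 = -48*16 = -768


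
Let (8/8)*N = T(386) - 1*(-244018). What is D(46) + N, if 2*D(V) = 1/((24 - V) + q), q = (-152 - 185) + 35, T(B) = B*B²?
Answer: 37426195151/648 ≈ 5.7756e+7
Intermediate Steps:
T(B) = B³
q = -302 (q = -337 + 35 = -302)
N = 57756474 (N = 386³ - 1*(-244018) = 57512456 + 244018 = 57756474)
D(V) = 1/(2*(-278 - V)) (D(V) = 1/(2*((24 - V) - 302)) = 1/(2*(-278 - V)))
D(46) + N = -1/(556 + 2*46) + 57756474 = -1/(556 + 92) + 57756474 = -1/648 + 57756474 = 37426195151/648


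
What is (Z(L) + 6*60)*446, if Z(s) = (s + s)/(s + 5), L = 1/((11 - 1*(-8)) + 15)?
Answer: 27456652/171 ≈ 1.6057e+5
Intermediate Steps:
L = 1/34 (L = 1/((11 + 8) + 15) = 1/(19 + 15) = 1/34 ≈ 0.029412)
Z(s) = 2*s/(5 + s) (Z(s) = (2*s)/(5 + s) = 2*s/(5 + s))
(Z(L) + 6*60)*446 = (2*(1/34)/(5 + 1/34) + 6*60)*446 = (2*(1/34)/(171/34) + 360)*446 = (2*(1/34)*(34/171) + 360)*446 = (2/171 + 360)*446 = (61562/171)*446 = 27456652/171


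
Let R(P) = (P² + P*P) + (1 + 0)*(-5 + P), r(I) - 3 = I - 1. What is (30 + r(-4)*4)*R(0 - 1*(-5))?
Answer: 1100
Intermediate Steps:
r(I) = 2 + I (r(I) = 3 + (I - 1) = 3 + (-1 + I) = 2 + I)
R(P) = -5 + P + 2*P² (R(P) = (P² + P²) + 1*(-5 + P) = 2*P² + (-5 + P) = -5 + P + 2*P²)
(30 + r(-4)*4)*R(0 - 1*(-5)) = (30 + (2 - 4)*4)*(-5 + (0 - 1*(-5)) + 2*(0 - 1*(-5))²) = (30 - 2*4)*(-5 + (0 + 5) + 2*(0 + 5)²) = (30 - 8)*(-5 + 5 + 2*5²) = 22*(-5 + 5 + 2*25) = 22*(-5 + 5 + 50) = 22*50 = 1100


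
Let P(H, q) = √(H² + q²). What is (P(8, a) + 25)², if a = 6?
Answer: 1225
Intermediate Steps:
(P(8, a) + 25)² = (√(8² + 6²) + 25)² = (√(64 + 36) + 25)² = (√100 + 25)² = (10 + 25)² = 35² = 1225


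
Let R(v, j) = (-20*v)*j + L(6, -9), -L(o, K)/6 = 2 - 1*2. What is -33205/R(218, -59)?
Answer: -6641/51448 ≈ -0.12908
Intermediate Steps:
L(o, K) = 0 (L(o, K) = -6*(2 - 1*2) = -6*(2 - 2) = -6*0 = 0)
R(v, j) = -20*j*v (R(v, j) = (-20*v)*j + 0 = -20*j*v + 0 = -20*j*v)
-33205/R(218, -59) = -33205/((-20*(-59)*218)) = -33205/257240 = -33205*1/257240 = -6641/51448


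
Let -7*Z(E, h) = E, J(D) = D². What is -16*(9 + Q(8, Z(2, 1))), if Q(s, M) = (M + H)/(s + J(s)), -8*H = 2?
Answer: -6043/42 ≈ -143.88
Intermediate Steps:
H = -¼ (H = -⅛*2 = -¼ ≈ -0.25000)
Z(E, h) = -E/7
Q(s, M) = (-¼ + M)/(s + s²) (Q(s, M) = (M - ¼)/(s + s²) = (-¼ + M)/(s + s²))
-16*(9 + Q(8, Z(2, 1))) = -16*(9 + (-¼ - ⅐*2)/(8*(1 + 8))) = -16*(9 + (⅛)*(-¼ - 2/7)/9) = -16*(9 + (⅛)*(⅑)*(-15/28)) = -16*(9 - 5/672) = -16*6043/672 = -6043/42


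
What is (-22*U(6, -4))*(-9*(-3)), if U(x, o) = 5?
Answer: -2970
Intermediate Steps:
(-22*U(6, -4))*(-9*(-3)) = (-22*5)*(-9*(-3)) = -110*27 = -2970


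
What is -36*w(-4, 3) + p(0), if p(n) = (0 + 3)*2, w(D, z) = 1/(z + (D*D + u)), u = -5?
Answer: 24/7 ≈ 3.4286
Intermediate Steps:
w(D, z) = 1/(-5 + z + D²) (w(D, z) = 1/(z + (D*D - 5)) = 1/(z + (D² - 5)) = 1/(z + (-5 + D²)) = 1/(-5 + z + D²))
p(n) = 6 (p(n) = 3*2 = 6)
-36*w(-4, 3) + p(0) = -36/(-5 + 3 + (-4)²) + 6 = -36/(-5 + 3 + 16) + 6 = -36/14 + 6 = -36*1/14 + 6 = -18/7 + 6 = 24/7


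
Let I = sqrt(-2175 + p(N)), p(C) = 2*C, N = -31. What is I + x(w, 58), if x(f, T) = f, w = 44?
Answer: 44 + I*sqrt(2237) ≈ 44.0 + 47.297*I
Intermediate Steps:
I = I*sqrt(2237) (I = sqrt(-2175 + 2*(-31)) = sqrt(-2175 - 62) = sqrt(-2237) = I*sqrt(2237) ≈ 47.297*I)
I + x(w, 58) = I*sqrt(2237) + 44 = 44 + I*sqrt(2237)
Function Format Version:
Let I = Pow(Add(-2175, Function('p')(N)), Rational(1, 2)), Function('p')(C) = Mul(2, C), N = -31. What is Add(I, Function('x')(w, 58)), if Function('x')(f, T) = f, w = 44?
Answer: Add(44, Mul(I, Pow(2237, Rational(1, 2)))) ≈ Add(44.000, Mul(47.297, I))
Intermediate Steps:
I = Mul(I, Pow(2237, Rational(1, 2))) (I = Pow(Add(-2175, Mul(2, -31)), Rational(1, 2)) = Pow(Add(-2175, -62), Rational(1, 2)) = Pow(-2237, Rational(1, 2)) = Mul(I, Pow(2237, Rational(1, 2))) ≈ Mul(47.297, I))
Add(I, Function('x')(w, 58)) = Add(Mul(I, Pow(2237, Rational(1, 2))), 44) = Add(44, Mul(I, Pow(2237, Rational(1, 2))))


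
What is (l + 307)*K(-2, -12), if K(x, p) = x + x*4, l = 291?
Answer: -5980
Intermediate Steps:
K(x, p) = 5*x (K(x, p) = x + 4*x = 5*x)
(l + 307)*K(-2, -12) = (291 + 307)*(5*(-2)) = 598*(-10) = -5980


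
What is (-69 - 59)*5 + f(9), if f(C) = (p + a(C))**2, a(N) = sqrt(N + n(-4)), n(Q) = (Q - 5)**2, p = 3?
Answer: -541 + 18*sqrt(10) ≈ -484.08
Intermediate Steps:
n(Q) = (-5 + Q)**2
a(N) = sqrt(81 + N) (a(N) = sqrt(N + (-5 - 4)**2) = sqrt(N + (-9)**2) = sqrt(N + 81) = sqrt(81 + N))
f(C) = (3 + sqrt(81 + C))**2
(-69 - 59)*5 + f(9) = (-69 - 59)*5 + (3 + sqrt(81 + 9))**2 = -128*5 + (3 + sqrt(90))**2 = -640 + (3 + 3*sqrt(10))**2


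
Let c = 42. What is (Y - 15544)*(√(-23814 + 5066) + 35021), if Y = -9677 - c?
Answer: -884735523 - 50526*I*√4687 ≈ -8.8474e+8 - 3.4591e+6*I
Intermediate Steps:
Y = -9719 (Y = -9677 - 1*42 = -9677 - 42 = -9719)
(Y - 15544)*(√(-23814 + 5066) + 35021) = (-9719 - 15544)*(√(-23814 + 5066) + 35021) = -25263*(√(-18748) + 35021) = -25263*(2*I*√4687 + 35021) = -25263*(35021 + 2*I*√4687) = -884735523 - 50526*I*√4687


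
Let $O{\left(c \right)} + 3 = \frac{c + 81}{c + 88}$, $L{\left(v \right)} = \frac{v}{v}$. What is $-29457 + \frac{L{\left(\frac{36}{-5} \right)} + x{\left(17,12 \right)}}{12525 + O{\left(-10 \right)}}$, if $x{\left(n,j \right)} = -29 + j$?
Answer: $- \frac{28773215907}{976787} \approx -29457.0$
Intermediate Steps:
$L{\left(v \right)} = 1$
$O{\left(c \right)} = -3 + \frac{81 + c}{88 + c}$ ($O{\left(c \right)} = -3 + \frac{c + 81}{c + 88} = -3 + \frac{81 + c}{88 + c}$)
$-29457 + \frac{L{\left(\frac{36}{-5} \right)} + x{\left(17,12 \right)}}{12525 + O{\left(-10 \right)}} = -29457 + \frac{1 + \left(-29 + 12\right)}{12525 + \frac{-183 - -20}{88 - 10}} = -29457 + \frac{1 - 17}{12525 + \frac{-183 + 20}{78}} = -29457 - \frac{16}{12525 + \frac{1}{78} \left(-163\right)} = -29457 - \frac{16}{12525 - \frac{163}{78}} = -29457 - \frac{16}{\frac{976787}{78}} = -29457 - \frac{1248}{976787} = - \frac{28773215907}{976787}$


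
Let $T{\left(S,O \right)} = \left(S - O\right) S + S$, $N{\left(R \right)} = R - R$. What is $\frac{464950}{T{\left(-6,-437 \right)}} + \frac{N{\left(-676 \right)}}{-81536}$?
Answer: $- \frac{232475}{1296} \approx -179.38$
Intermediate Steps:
$N{\left(R \right)} = 0$
$T{\left(S,O \right)} = S + S \left(S - O\right)$ ($T{\left(S,O \right)} = S \left(S - O\right) + S = S + S \left(S - O\right)$)
$\frac{464950}{T{\left(-6,-437 \right)}} + \frac{N{\left(-676 \right)}}{-81536} = \frac{464950}{\left(-6\right) \left(1 - 6 - -437\right)} + \frac{0}{-81536} = \frac{464950}{\left(-6\right) \left(1 - 6 + 437\right)} + 0 \left(- \frac{1}{81536}\right) = \frac{464950}{\left(-6\right) 432} + 0 = \frac{464950}{-2592} + 0 = 464950 \left(- \frac{1}{2592}\right) + 0 = - \frac{232475}{1296} + 0 = - \frac{232475}{1296}$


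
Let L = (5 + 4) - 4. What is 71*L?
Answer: 355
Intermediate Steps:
L = 5 (L = 9 - 4 = 5)
71*L = 71*5 = 355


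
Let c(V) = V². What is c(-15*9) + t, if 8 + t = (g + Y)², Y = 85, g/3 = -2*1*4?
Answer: 21938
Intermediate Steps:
g = -24 (g = 3*(-2*1*4) = 3*(-2*4) = 3*(-8) = -24)
t = 3713 (t = -8 + (-24 + 85)² = -8 + 61² = -8 + 3721 = 3713)
c(-15*9) + t = (-15*9)² + 3713 = (-135)² + 3713 = 18225 + 3713 = 21938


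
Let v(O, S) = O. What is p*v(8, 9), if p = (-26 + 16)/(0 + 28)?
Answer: -20/7 ≈ -2.8571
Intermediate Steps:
p = -5/14 (p = -10/28 = -10*1/28 = -5/14 ≈ -0.35714)
p*v(8, 9) = -5/14*8 = -20/7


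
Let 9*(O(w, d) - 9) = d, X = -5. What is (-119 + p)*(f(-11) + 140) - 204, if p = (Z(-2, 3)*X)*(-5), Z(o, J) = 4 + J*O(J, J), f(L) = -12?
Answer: 86964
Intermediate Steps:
O(w, d) = 9 + d/9
Z(o, J) = 4 + J*(9 + J/9)
p = 800 (p = ((4 + (⅑)*3*(81 + 3))*(-5))*(-5) = ((4 + (⅑)*3*84)*(-5))*(-5) = ((4 + 28)*(-5))*(-5) = (32*(-5))*(-5) = -160*(-5) = 800)
(-119 + p)*(f(-11) + 140) - 204 = (-119 + 800)*(-12 + 140) - 204 = 681*128 - 204 = 87168 - 204 = 86964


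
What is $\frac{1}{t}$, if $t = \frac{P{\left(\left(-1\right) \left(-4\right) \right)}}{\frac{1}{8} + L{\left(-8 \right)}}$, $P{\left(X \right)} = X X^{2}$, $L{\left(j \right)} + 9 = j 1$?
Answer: $- \frac{135}{512} \approx -0.26367$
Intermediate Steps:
$L{\left(j \right)} = -9 + j$ ($L{\left(j \right)} = -9 + j 1 = -9 + j$)
$P{\left(X \right)} = X^{3}$
$t = - \frac{512}{135}$ ($t = \frac{\left(\left(-1\right) \left(-4\right)\right)^{3}}{\frac{1}{8} - 17} = \frac{4^{3}}{\frac{1}{8} - 17} = \frac{64}{- \frac{135}{8}} = 64 \left(- \frac{8}{135}\right) = - \frac{512}{135} \approx -3.7926$)
$\frac{1}{t} = \frac{1}{- \frac{512}{135}} = - \frac{135}{512}$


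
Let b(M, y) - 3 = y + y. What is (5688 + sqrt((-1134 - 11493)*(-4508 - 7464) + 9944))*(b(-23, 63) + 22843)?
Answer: 130664736 + 45944*sqrt(37795097) ≈ 4.1312e+8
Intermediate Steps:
b(M, y) = 3 + 2*y (b(M, y) = 3 + (y + y) = 3 + 2*y)
(5688 + sqrt((-1134 - 11493)*(-4508 - 7464) + 9944))*(b(-23, 63) + 22843) = (5688 + sqrt((-1134 - 11493)*(-4508 - 7464) + 9944))*((3 + 2*63) + 22843) = (5688 + sqrt(-12627*(-11972) + 9944))*((3 + 126) + 22843) = (5688 + sqrt(151170444 + 9944))*(129 + 22843) = (5688 + sqrt(151180388))*22972 = (5688 + 2*sqrt(37795097))*22972 = 130664736 + 45944*sqrt(37795097)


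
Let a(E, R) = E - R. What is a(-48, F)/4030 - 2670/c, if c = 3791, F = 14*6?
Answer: -5630256/7638865 ≈ -0.73705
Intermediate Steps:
F = 84
a(-48, F)/4030 - 2670/c = (-48 - 1*84)/4030 - 2670/3791 = (-48 - 84)*(1/4030) - 2670*1/3791 = -132*1/4030 - 2670/3791 = -66/2015 - 2670/3791 = -5630256/7638865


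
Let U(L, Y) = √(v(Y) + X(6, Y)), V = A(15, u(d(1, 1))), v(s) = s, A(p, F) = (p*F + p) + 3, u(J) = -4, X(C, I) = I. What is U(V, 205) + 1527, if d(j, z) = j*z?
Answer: 1527 + √410 ≈ 1547.2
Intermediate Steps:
A(p, F) = 3 + p + F*p (A(p, F) = (F*p + p) + 3 = (p + F*p) + 3 = 3 + p + F*p)
V = -42 (V = 3 + 15 - 4*15 = 3 + 15 - 60 = -42)
U(L, Y) = √2*√Y (U(L, Y) = √(Y + Y) = √(2*Y) = √2*√Y)
U(V, 205) + 1527 = √2*√205 + 1527 = √410 + 1527 = 1527 + √410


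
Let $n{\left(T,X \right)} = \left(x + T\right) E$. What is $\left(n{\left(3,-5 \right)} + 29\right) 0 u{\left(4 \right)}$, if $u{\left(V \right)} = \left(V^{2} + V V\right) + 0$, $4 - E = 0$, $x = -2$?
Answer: $0$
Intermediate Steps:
$E = 4$ ($E = 4 - 0 = 4 + 0 = 4$)
$u{\left(V \right)} = 2 V^{2}$ ($u{\left(V \right)} = \left(V^{2} + V^{2}\right) + 0 = 2 V^{2} + 0 = 2 V^{2}$)
$n{\left(T,X \right)} = -8 + 4 T$ ($n{\left(T,X \right)} = \left(-2 + T\right) 4 = -8 + 4 T$)
$\left(n{\left(3,-5 \right)} + 29\right) 0 u{\left(4 \right)} = \left(\left(-8 + 4 \cdot 3\right) + 29\right) 0 \cdot 2 \cdot 4^{2} = \left(\left(-8 + 12\right) + 29\right) 0 \cdot 2 \cdot 16 = \left(4 + 29\right) 0 \cdot 32 = 33 \cdot 0 = 0$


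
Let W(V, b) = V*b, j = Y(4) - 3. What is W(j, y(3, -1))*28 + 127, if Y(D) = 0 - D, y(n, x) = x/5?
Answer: 831/5 ≈ 166.20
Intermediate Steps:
y(n, x) = x/5 (y(n, x) = x*(⅕) = x/5)
Y(D) = -D
j = -7 (j = -1*4 - 3 = -4 - 3 = -7)
W(j, y(3, -1))*28 + 127 = -7*(-1)/5*28 + 127 = -7*(-⅕)*28 + 127 = (7/5)*28 + 127 = 196/5 + 127 = 831/5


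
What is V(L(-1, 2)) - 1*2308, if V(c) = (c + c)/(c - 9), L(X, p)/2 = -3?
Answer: -11536/5 ≈ -2307.2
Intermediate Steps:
L(X, p) = -6 (L(X, p) = 2*(-3) = -6)
V(c) = 2*c/(-9 + c) (V(c) = (2*c)/(-9 + c) = 2*c/(-9 + c))
V(L(-1, 2)) - 1*2308 = 2*(-6)/(-9 - 6) - 1*2308 = 2*(-6)/(-15) - 2308 = 2*(-6)*(-1/15) - 2308 = 4/5 - 2308 = -11536/5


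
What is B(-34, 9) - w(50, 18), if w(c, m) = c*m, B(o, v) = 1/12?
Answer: -10799/12 ≈ -899.92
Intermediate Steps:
B(o, v) = 1/12
B(-34, 9) - w(50, 18) = 1/12 - 50*18 = 1/12 - 1*900 = 1/12 - 900 = -10799/12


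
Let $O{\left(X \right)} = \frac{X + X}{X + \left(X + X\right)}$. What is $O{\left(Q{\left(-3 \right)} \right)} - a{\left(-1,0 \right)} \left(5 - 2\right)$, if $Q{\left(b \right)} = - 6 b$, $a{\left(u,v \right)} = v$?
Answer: $\frac{2}{3} \approx 0.66667$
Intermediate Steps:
$O{\left(X \right)} = \frac{2}{3}$ ($O{\left(X \right)} = \frac{2 X}{X + 2 X} = \frac{2 X}{3 X} = 2 X \frac{1}{3 X} = \frac{2}{3}$)
$O{\left(Q{\left(-3 \right)} \right)} - a{\left(-1,0 \right)} \left(5 - 2\right) = \frac{2}{3} - 0 \left(5 - 2\right) = \frac{2}{3} - 0 \cdot 3 = \frac{2}{3} - 0 = \frac{2}{3} + 0 = \frac{2}{3}$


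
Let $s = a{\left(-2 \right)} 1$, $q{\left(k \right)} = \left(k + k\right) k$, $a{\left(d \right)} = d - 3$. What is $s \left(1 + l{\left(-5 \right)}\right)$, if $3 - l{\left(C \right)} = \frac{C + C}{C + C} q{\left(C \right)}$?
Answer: $230$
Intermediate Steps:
$a{\left(d \right)} = -3 + d$
$q{\left(k \right)} = 2 k^{2}$ ($q{\left(k \right)} = 2 k k = 2 k^{2}$)
$l{\left(C \right)} = 3 - 2 C^{2}$ ($l{\left(C \right)} = 3 - \frac{C + C}{C + C} 2 C^{2} = 3 - \frac{2 C}{2 C} 2 C^{2} = 3 - 2 C \frac{1}{2 C} 2 C^{2} = 3 - 1 \cdot 2 C^{2} = 3 - 2 C^{2}$)
$s = -5$ ($s = \left(-3 - 2\right) 1 = \left(-5\right) 1 = -5$)
$s \left(1 + l{\left(-5 \right)}\right) = - 5 \left(1 + \left(3 - 2 \left(-5\right)^{2}\right)\right) = - 5 \left(1 + \left(3 - 50\right)\right) = - 5 \left(1 - 47\right) = \left(-5\right) \left(-46\right) = 230$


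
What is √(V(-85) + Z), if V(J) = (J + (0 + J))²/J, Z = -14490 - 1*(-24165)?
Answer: √9335 ≈ 96.618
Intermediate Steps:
Z = 9675 (Z = -14490 + 24165 = 9675)
V(J) = 4*J (V(J) = (J + J)²/J = (2*J)²/J = (4*J²)/J = 4*J)
√(V(-85) + Z) = √(4*(-85) + 9675) = √(-340 + 9675) = √9335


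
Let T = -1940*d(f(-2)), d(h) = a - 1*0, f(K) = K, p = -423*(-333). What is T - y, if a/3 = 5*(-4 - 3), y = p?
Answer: 62841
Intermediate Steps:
p = 140859
y = 140859
a = -105 (a = 3*(5*(-4 - 3)) = 3*(5*(-7)) = 3*(-35) = -105)
d(h) = -105 (d(h) = -105 - 1*0 = -105 + 0 = -105)
T = 203700 (T = -1940*(-105) = 203700)
T - y = 203700 - 1*140859 = 203700 - 140859 = 62841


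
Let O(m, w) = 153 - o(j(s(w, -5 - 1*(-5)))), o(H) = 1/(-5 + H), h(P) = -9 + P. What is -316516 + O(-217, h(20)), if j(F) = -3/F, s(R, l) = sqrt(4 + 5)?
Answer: -1898177/6 ≈ -3.1636e+5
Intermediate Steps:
s(R, l) = 3 (s(R, l) = sqrt(9) = 3)
O(m, w) = 919/6 (O(m, w) = 153 - 1/(-5 - 3/3) = 153 - 1/(-5 - 3*1/3) = 153 - 1/(-5 - 1) = 153 - 1/(-6) = 153 - 1*(-1/6) = 153 + 1/6 = 919/6)
-316516 + O(-217, h(20)) = -316516 + 919/6 = -1898177/6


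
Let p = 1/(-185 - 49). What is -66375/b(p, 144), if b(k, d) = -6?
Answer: 22125/2 ≈ 11063.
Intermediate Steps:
p = -1/234 (p = 1/(-234) = -1/234 ≈ -0.0042735)
-66375/b(p, 144) = -66375/(-6) = -66375*(-⅙) = 22125/2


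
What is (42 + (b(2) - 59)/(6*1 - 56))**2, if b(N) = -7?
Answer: 1172889/625 ≈ 1876.6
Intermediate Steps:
(42 + (b(2) - 59)/(6*1 - 56))**2 = (42 + (-7 - 59)/(6*1 - 56))**2 = (42 - 66/(6 - 56))**2 = (42 - 66/(-50))**2 = (42 - 66*(-1/50))**2 = (42 + 33/25)**2 = (1083/25)**2 = 1172889/625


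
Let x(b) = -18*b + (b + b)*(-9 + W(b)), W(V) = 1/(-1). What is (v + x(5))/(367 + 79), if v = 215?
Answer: 25/446 ≈ 0.056054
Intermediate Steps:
W(V) = -1
x(b) = -38*b (x(b) = -18*b + (b + b)*(-9 - 1) = -18*b + (2*b)*(-10) = -18*b - 20*b = -38*b)
(v + x(5))/(367 + 79) = (215 - 38*5)/(367 + 79) = (215 - 190)/446 = 25*(1/446) = 25/446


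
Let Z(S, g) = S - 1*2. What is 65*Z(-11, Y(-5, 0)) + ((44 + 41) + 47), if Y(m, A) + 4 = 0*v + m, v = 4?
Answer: -713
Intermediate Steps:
Y(m, A) = -4 + m (Y(m, A) = -4 + (0*4 + m) = -4 + (0 + m) = -4 + m)
Z(S, g) = -2 + S (Z(S, g) = S - 2 = -2 + S)
65*Z(-11, Y(-5, 0)) + ((44 + 41) + 47) = 65*(-2 - 11) + ((44 + 41) + 47) = 65*(-13) + (85 + 47) = -845 + 132 = -713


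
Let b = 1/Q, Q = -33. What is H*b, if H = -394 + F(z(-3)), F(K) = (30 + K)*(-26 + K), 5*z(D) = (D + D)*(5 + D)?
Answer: 29446/825 ≈ 35.692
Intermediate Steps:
z(D) = 2*D*(5 + D)/5 (z(D) = ((D + D)*(5 + D))/5 = ((2*D)*(5 + D))/5 = (2*D*(5 + D))/5 = 2*D*(5 + D)/5)
F(K) = (-26 + K)*(30 + K)
b = -1/33 (b = 1/(-33) = -1/33 ≈ -0.030303)
H = -29446/25 (H = -394 + (-780 + ((⅖)*(-3)*(5 - 3))² + 4*((⅖)*(-3)*(5 - 3))) = -394 + (-780 + ((⅖)*(-3)*2)² + 4*((⅖)*(-3)*2)) = -394 + (-780 + (-12/5)² + 4*(-12/5)) = -394 + (-780 + 144/25 - 48/5) = -394 - 19596/25 = -29446/25 ≈ -1177.8)
H*b = -29446/25*(-1/33) = 29446/825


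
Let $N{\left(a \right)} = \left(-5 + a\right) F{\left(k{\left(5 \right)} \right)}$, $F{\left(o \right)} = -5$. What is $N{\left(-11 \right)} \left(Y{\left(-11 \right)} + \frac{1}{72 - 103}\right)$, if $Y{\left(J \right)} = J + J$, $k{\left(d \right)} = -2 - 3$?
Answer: $- \frac{54640}{31} \approx -1762.6$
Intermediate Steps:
$k{\left(d \right)} = -5$ ($k{\left(d \right)} = -2 - 3 = -5$)
$Y{\left(J \right)} = 2 J$
$N{\left(a \right)} = 25 - 5 a$ ($N{\left(a \right)} = \left(-5 + a\right) \left(-5\right) = 25 - 5 a$)
$N{\left(-11 \right)} \left(Y{\left(-11 \right)} + \frac{1}{72 - 103}\right) = \left(25 - -55\right) \left(2 \left(-11\right) + \frac{1}{72 - 103}\right) = \left(25 + 55\right) \left(-22 + \frac{1}{-31}\right) = 80 \left(-22 - \frac{1}{31}\right) = 80 \left(- \frac{683}{31}\right) = - \frac{54640}{31}$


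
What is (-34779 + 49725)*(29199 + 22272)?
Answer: 769285566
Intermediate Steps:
(-34779 + 49725)*(29199 + 22272) = 14946*51471 = 769285566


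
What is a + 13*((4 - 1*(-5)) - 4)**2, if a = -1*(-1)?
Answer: 326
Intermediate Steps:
a = 1
a + 13*((4 - 1*(-5)) - 4)**2 = 1 + 13*((4 - 1*(-5)) - 4)**2 = 1 + 13*((4 + 5) - 4)**2 = 1 + 13*(9 - 4)**2 = 1 + 13*5**2 = 1 + 13*25 = 1 + 325 = 326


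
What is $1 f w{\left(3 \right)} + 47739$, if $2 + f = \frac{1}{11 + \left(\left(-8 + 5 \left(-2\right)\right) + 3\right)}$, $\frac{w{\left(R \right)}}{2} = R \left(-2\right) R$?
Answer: $47820$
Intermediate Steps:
$w{\left(R \right)} = - 4 R^{2}$ ($w{\left(R \right)} = 2 R \left(-2\right) R = 2 - 2 R R = 2 \left(- 2 R^{2}\right) = - 4 R^{2}$)
$f = - \frac{9}{4}$ ($f = -2 + \frac{1}{11 + \left(\left(-8 + 5 \left(-2\right)\right) + 3\right)} = -2 + \frac{1}{11 + \left(\left(-8 - 10\right) + 3\right)} = -2 + \frac{1}{11 + \left(-18 + 3\right)} = -2 + \frac{1}{11 - 15} = -2 + \frac{1}{-4} = -2 - \frac{1}{4} = - \frac{9}{4} \approx -2.25$)
$1 f w{\left(3 \right)} + 47739 = 1 \left(- \frac{9}{4}\right) \left(- 4 \cdot 3^{2}\right) + 47739 = - \frac{9 \left(\left(-4\right) 9\right)}{4} + 47739 = \left(- \frac{9}{4}\right) \left(-36\right) + 47739 = 81 + 47739 = 47820$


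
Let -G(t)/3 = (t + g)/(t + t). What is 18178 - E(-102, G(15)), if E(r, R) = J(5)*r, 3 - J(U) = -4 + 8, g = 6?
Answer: 18076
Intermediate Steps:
G(t) = -3*(6 + t)/(2*t) (G(t) = -3*(t + 6)/(t + t) = -3*(6 + t)/(2*t))
J(U) = -1 (J(U) = 3 - (-4 + 8) = 3 - 1*4 = 3 - 4 = -1)
E(r, R) = -r
18178 - E(-102, G(15)) = 18178 - (-1)*(-102) = 18178 - 1*102 = 18178 - 102 = 18076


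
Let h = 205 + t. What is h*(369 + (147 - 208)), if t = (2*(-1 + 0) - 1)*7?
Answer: 56672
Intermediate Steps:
t = -21 (t = (2*(-1) - 1)*7 = (-2 - 1)*7 = -3*7 = -21)
h = 184 (h = 205 - 21 = 184)
h*(369 + (147 - 208)) = 184*(369 + (147 - 208)) = 184*(369 - 61) = 184*308 = 56672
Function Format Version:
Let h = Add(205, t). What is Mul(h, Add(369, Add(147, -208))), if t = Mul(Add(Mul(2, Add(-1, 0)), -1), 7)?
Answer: 56672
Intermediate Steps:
t = -21 (t = Mul(Add(Mul(2, -1), -1), 7) = Mul(Add(-2, -1), 7) = Mul(-3, 7) = -21)
h = 184 (h = Add(205, -21) = 184)
Mul(h, Add(369, Add(147, -208))) = Mul(184, Add(369, Add(147, -208))) = Mul(184, Add(369, -61)) = Mul(184, 308) = 56672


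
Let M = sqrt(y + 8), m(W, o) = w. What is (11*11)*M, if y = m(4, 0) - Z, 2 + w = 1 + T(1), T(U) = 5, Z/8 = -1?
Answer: 242*sqrt(5) ≈ 541.13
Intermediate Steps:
Z = -8 (Z = 8*(-1) = -8)
w = 4 (w = -2 + (1 + 5) = -2 + 6 = 4)
m(W, o) = 4
y = 12 (y = 4 - 1*(-8) = 4 + 8 = 12)
M = 2*sqrt(5) (M = sqrt(12 + 8) = sqrt(20) = 2*sqrt(5) ≈ 4.4721)
(11*11)*M = (11*11)*(2*sqrt(5)) = 121*(2*sqrt(5)) = 242*sqrt(5)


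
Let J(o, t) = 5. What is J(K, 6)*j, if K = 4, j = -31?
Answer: -155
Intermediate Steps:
J(K, 6)*j = 5*(-31) = -155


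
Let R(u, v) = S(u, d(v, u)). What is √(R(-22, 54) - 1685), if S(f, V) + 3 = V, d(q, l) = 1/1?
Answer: I*√1687 ≈ 41.073*I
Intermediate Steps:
d(q, l) = 1 (d(q, l) = 1*1 = 1)
S(f, V) = -3 + V
R(u, v) = -2 (R(u, v) = -3 + 1 = -2)
√(R(-22, 54) - 1685) = √(-2 - 1685) = √(-1687) = I*√1687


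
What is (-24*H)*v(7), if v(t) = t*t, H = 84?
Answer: -98784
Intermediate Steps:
v(t) = t**2
(-24*H)*v(7) = -24*84*7**2 = -2016*49 = -98784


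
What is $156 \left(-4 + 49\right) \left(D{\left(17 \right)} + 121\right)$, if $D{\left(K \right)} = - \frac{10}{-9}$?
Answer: $857220$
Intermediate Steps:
$D{\left(K \right)} = \frac{10}{9}$ ($D{\left(K \right)} = \left(-10\right) \left(- \frac{1}{9}\right) = \frac{10}{9}$)
$156 \left(-4 + 49\right) \left(D{\left(17 \right)} + 121\right) = 156 \left(-4 + 49\right) \left(\frac{10}{9} + 121\right) = 156 \cdot 45 \cdot \frac{1099}{9} = 156 \cdot 5495 = 857220$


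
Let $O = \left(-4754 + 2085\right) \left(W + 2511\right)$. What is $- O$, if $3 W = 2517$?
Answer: $8941150$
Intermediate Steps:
$W = 839$ ($W = \frac{1}{3} \cdot 2517 = 839$)
$O = -8941150$ ($O = \left(-4754 + 2085\right) \left(839 + 2511\right) = \left(-2669\right) 3350 = -8941150$)
$- O = \left(-1\right) \left(-8941150\right) = 8941150$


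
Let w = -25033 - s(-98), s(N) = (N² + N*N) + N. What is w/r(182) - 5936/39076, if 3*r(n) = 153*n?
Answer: -445007455/90675858 ≈ -4.9077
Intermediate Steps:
s(N) = N + 2*N² (s(N) = (N² + N²) + N = 2*N² + N = N + 2*N²)
w = -44143 (w = -25033 - (-98)*(1 + 2*(-98)) = -25033 - (-98)*(1 - 196) = -25033 - (-98)*(-195) = -25033 - 1*19110 = -25033 - 19110 = -44143)
r(n) = 51*n (r(n) = (153*n)/3 = 51*n)
w/r(182) - 5936/39076 = -44143/(51*182) - 5936/39076 = -44143/9282 - 5936*1/39076 = -44143*1/9282 - 1484/9769 = -44143/9282 - 1484/9769 = -445007455/90675858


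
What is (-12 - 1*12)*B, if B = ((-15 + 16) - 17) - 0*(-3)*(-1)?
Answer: 384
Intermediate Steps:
B = -16 (B = (1 - 17) - 0*(-1) = -16 - 1*0 = -16 + 0 = -16)
(-12 - 1*12)*B = (-12 - 1*12)*(-16) = (-12 - 12)*(-16) = -24*(-16) = 384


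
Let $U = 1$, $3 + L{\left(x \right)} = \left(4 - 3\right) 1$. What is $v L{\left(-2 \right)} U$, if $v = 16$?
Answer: $-32$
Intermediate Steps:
$L{\left(x \right)} = -2$ ($L{\left(x \right)} = -3 + \left(4 - 3\right) 1 = -3 + 1 \cdot 1 = -3 + 1 = -2$)
$v L{\left(-2 \right)} U = 16 \left(-2\right) 1 = \left(-32\right) 1 = -32$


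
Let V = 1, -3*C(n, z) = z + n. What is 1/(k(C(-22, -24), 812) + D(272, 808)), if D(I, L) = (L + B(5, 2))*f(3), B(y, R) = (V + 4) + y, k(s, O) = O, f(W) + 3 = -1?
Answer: -1/2460 ≈ -0.00040650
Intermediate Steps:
f(W) = -4 (f(W) = -3 - 1 = -4)
C(n, z) = -n/3 - z/3 (C(n, z) = -(z + n)/3 = -(n + z)/3 = -n/3 - z/3)
B(y, R) = 5 + y (B(y, R) = (1 + 4) + y = 5 + y)
D(I, L) = -40 - 4*L (D(I, L) = (L + (5 + 5))*(-4) = (L + 10)*(-4) = (10 + L)*(-4) = -40 - 4*L)
1/(k(C(-22, -24), 812) + D(272, 808)) = 1/(812 + (-40 - 4*808)) = 1/(812 + (-40 - 3232)) = 1/(812 - 3272) = 1/(-2460) = -1/2460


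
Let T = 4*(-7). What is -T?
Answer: 28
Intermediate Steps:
T = -28
-T = -1*(-28) = 28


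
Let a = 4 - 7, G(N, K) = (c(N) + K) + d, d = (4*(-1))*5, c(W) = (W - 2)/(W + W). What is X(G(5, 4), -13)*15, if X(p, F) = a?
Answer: -45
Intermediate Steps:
c(W) = (-2 + W)/(2*W) (c(W) = (-2 + W)/((2*W)) = (-2 + W)*(1/(2*W)) = (-2 + W)/(2*W))
d = -20 (d = -4*5 = -20)
G(N, K) = -20 + K + (-2 + N)/(2*N) (G(N, K) = ((-2 + N)/(2*N) + K) - 20 = (K + (-2 + N)/(2*N)) - 20 = -20 + K + (-2 + N)/(2*N))
a = -3
X(p, F) = -3
X(G(5, 4), -13)*15 = -3*15 = -45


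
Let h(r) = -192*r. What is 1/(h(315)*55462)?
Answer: -1/3354341760 ≈ -2.9812e-10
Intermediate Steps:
1/(h(315)*55462) = 1/(-192*315*55462) = (1/55462)/(-60480) = -1/60480*1/55462 = -1/3354341760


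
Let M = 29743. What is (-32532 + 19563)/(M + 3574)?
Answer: -12969/33317 ≈ -0.38926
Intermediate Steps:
(-32532 + 19563)/(M + 3574) = (-32532 + 19563)/(29743 + 3574) = -12969/33317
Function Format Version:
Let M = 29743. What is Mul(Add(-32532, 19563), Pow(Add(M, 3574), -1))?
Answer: Rational(-12969, 33317) ≈ -0.38926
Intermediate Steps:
Mul(Add(-32532, 19563), Pow(Add(M, 3574), -1)) = Mul(Add(-32532, 19563), Pow(Add(29743, 3574), -1)) = Mul(-12969, Pow(33317, -1)) = Mul(-12969, Rational(1, 33317)) = Rational(-12969, 33317)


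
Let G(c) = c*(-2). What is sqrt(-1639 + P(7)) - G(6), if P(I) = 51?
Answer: 12 + 2*I*sqrt(397) ≈ 12.0 + 39.85*I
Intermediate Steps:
G(c) = -2*c
sqrt(-1639 + P(7)) - G(6) = sqrt(-1639 + 51) - (-2)*6 = sqrt(-1588) - 1*(-12) = 2*I*sqrt(397) + 12 = 12 + 2*I*sqrt(397)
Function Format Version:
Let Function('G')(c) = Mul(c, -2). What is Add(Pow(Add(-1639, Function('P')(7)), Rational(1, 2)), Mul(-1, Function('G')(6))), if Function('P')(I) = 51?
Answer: Add(12, Mul(2, I, Pow(397, Rational(1, 2)))) ≈ Add(12.000, Mul(39.850, I))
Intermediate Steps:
Function('G')(c) = Mul(-2, c)
Add(Pow(Add(-1639, Function('P')(7)), Rational(1, 2)), Mul(-1, Function('G')(6))) = Add(Pow(Add(-1639, 51), Rational(1, 2)), Mul(-1, Mul(-2, 6))) = Add(Pow(-1588, Rational(1, 2)), Mul(-1, -12)) = Add(Mul(2, I, Pow(397, Rational(1, 2))), 12) = Add(12, Mul(2, I, Pow(397, Rational(1, 2))))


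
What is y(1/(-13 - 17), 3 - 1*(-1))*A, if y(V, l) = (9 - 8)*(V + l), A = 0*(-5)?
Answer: 0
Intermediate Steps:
A = 0
y(V, l) = V + l (y(V, l) = 1*(V + l) = V + l)
y(1/(-13 - 17), 3 - 1*(-1))*A = (1/(-13 - 17) + (3 - 1*(-1)))*0 = (1/(-30) + (3 + 1))*0 = (-1/30 + 4)*0 = (119/30)*0 = 0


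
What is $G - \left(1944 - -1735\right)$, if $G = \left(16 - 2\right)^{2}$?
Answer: $-3483$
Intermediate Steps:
$G = 196$ ($G = 14^{2} = 196$)
$G - \left(1944 - -1735\right) = 196 - \left(1944 - -1735\right) = 196 - \left(1944 + 1735\right) = 196 - 3679 = -3483$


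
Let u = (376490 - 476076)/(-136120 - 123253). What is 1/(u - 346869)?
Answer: -259373/89968353551 ≈ -2.8829e-6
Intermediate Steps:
u = 99586/259373 (u = -99586/(-259373) = -99586*(-1/259373) = 99586/259373 ≈ 0.38395)
1/(u - 346869) = 1/(99586/259373 - 346869) = 1/(-89968353551/259373) = -259373/89968353551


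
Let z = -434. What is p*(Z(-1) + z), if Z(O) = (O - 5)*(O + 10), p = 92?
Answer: -44896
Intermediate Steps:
Z(O) = (-5 + O)*(10 + O)
p*(Z(-1) + z) = 92*((-50 + (-1)² + 5*(-1)) - 434) = 92*((-50 + 1 - 5) - 434) = 92*(-54 - 434) = 92*(-488) = -44896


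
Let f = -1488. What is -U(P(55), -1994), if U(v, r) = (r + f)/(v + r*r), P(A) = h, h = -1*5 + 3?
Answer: 1741/1988017 ≈ 0.00087575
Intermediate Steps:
h = -2 (h = -5 + 3 = -2)
P(A) = -2
U(v, r) = (-1488 + r)/(v + r**2) (U(v, r) = (r - 1488)/(v + r*r) = (-1488 + r)/(v + r**2))
-U(P(55), -1994) = -(-1488 - 1994)/(-2 + (-1994)**2) = -(-3482)/(-2 + 3976036) = -(-3482)/3976034 = -1*(-1741/1988017) = 1741/1988017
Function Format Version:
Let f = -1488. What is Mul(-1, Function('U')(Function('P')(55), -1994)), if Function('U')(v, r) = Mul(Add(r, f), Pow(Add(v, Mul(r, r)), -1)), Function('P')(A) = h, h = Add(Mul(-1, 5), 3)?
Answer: Rational(1741, 1988017) ≈ 0.00087575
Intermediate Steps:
h = -2 (h = Add(-5, 3) = -2)
Function('P')(A) = -2
Function('U')(v, r) = Mul(Pow(Add(v, Pow(r, 2)), -1), Add(-1488, r)) (Function('U')(v, r) = Mul(Add(r, -1488), Pow(Add(v, Mul(r, r)), -1)) = Mul(Add(-1488, r), Pow(Add(v, Pow(r, 2)), -1)) = Mul(Pow(Add(v, Pow(r, 2)), -1), Add(-1488, r)))
Mul(-1, Function('U')(Function('P')(55), -1994)) = Mul(-1, Mul(Pow(Add(-2, Pow(-1994, 2)), -1), Add(-1488, -1994))) = Mul(-1, Mul(Pow(Add(-2, 3976036), -1), -3482)) = Mul(-1, Mul(Pow(3976034, -1), -3482)) = Mul(-1, Mul(Rational(1, 3976034), -3482)) = Mul(-1, Rational(-1741, 1988017)) = Rational(1741, 1988017)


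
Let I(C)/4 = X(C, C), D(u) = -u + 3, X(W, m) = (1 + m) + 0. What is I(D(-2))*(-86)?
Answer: -2064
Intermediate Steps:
X(W, m) = 1 + m
D(u) = 3 - u
I(C) = 4 + 4*C (I(C) = 4*(1 + C) = 4 + 4*C)
I(D(-2))*(-86) = (4 + 4*(3 - 1*(-2)))*(-86) = (4 + 4*(3 + 2))*(-86) = (4 + 4*5)*(-86) = (4 + 20)*(-86) = 24*(-86) = -2064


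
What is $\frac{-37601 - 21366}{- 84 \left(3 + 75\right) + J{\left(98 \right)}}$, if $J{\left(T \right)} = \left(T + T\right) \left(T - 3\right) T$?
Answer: $- \frac{58967}{1818208} \approx -0.032431$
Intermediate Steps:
$J{\left(T \right)} = 2 T^{2} \left(-3 + T\right)$ ($J{\left(T \right)} = 2 T \left(-3 + T\right) T = 2 T^{2} \left(-3 + T\right)$)
$\frac{-37601 - 21366}{- 84 \left(3 + 75\right) + J{\left(98 \right)}} = \frac{-37601 - 21366}{- 84 \left(3 + 75\right) + 2 \cdot 98^{2} \left(-3 + 98\right)} = - \frac{58967}{\left(-84\right) 78 + 2 \cdot 9604 \cdot 95} = - \frac{58967}{-6552 + 1824760} = - \frac{58967}{1818208}$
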